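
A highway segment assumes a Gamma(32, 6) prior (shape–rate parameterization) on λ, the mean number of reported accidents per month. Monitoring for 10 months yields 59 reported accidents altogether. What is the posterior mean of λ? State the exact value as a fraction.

91/16

Total count 59 over total exposure 10 months.
The Gamma prior is conjugate for the Poisson rate, so λ | data ~ Gamma(32+59, 6+10) = Gamma(91, 16).
Posterior mean = α'/β' = 91/16.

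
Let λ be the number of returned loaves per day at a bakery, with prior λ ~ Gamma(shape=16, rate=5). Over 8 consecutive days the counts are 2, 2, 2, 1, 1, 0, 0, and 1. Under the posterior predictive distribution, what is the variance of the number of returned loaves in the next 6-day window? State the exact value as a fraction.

Total count: 2 + 2 + 2 + 1 + 1 + 0 + 0 + 1 = 9.
Total exposure: 8 days.
Posterior: α' = 16 + 9 = 25, β' = 5 + 8 = 13.
The posterior predictive for a window of length T is Negative Binomial with variance T·α'·(β'+T)/β'² = 6·25·19/169 = 2850/169.

2850/169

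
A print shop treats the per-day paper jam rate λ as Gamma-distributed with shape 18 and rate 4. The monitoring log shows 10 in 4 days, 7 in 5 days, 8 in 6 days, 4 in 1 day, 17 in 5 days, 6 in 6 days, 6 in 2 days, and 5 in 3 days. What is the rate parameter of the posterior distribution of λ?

Total count: 10 + 7 + 8 + 4 + 17 + 6 + 6 + 5 = 63.
Total exposure: 4 + 5 + 6 + 1 + 5 + 6 + 2 + 3 = 32 days.
By Gamma–Poisson conjugacy, the posterior is Gamma(α + Σx, β + Σt) = Gamma(18 + 63, 4 + 32) = Gamma(81, 36).

36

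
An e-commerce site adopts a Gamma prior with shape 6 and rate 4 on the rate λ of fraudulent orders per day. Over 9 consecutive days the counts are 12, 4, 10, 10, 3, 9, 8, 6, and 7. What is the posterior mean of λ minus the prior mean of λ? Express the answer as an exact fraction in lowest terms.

Total count: 12 + 4 + 10 + 10 + 3 + 9 + 8 + 6 + 7 = 69.
Total exposure: 9 days.
The Gamma prior is conjugate for the Poisson rate, so λ | data ~ Gamma(6+69, 4+9) = Gamma(75, 13).
Posterior mean = 75/13 = 75/13; prior mean = 6/4 = 3/2. Difference = 75/13 − 3/2 = 111/26.

111/26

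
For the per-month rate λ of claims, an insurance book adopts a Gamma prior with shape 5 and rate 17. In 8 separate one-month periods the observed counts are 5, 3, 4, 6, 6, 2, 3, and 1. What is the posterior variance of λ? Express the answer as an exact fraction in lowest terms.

Total count: 5 + 3 + 4 + 6 + 6 + 2 + 3 + 1 = 30.
Total exposure: 8 months.
The Gamma prior is conjugate for the Poisson rate, so λ | data ~ Gamma(5+30, 17+8) = Gamma(35, 25).
Posterior variance = α'/β'² = 35/625 = 7/125.

7/125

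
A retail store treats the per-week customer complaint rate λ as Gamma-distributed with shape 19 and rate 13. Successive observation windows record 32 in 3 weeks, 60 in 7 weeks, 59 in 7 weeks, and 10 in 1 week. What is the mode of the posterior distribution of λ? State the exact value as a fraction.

179/31

Total count: 32 + 60 + 59 + 10 = 161.
Total exposure: 3 + 7 + 7 + 1 = 18 weeks.
Gamma(α, β) with Poisson data over total exposure Σt gives posterior Gamma(α+Σx, β+Σt) = Gamma(180, 31).
Posterior mode = (α'−1)/β' = 179/31.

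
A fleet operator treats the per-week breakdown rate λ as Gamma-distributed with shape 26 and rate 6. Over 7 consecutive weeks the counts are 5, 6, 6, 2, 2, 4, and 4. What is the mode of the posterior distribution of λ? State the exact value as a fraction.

Total count: 5 + 6 + 6 + 2 + 2 + 4 + 4 = 29.
Total exposure: 7 weeks.
Conjugate update: add total count to the shape and total exposure to the rate, giving Gamma(55, 13).
Posterior mode = (α'−1)/β' = 54/13.

54/13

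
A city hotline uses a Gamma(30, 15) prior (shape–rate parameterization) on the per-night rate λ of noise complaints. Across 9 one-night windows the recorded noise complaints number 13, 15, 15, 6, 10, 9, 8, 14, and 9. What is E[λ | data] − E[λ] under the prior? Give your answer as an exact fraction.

Total count: 13 + 15 + 15 + 6 + 10 + 9 + 8 + 14 + 9 = 99.
Total exposure: 9 nights.
Posterior: α' = 30 + 99 = 129, β' = 15 + 9 = 24.
Posterior mean = 129/24 = 43/8; prior mean = 30/15 = 2. Difference = 43/8 − 2 = 27/8.

27/8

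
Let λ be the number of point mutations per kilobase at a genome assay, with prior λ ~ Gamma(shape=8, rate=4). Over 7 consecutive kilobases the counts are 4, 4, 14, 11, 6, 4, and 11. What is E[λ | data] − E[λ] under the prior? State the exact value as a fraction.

Total count: 4 + 4 + 14 + 11 + 6 + 4 + 11 = 54.
Total exposure: 7 kilobases.
The Gamma prior is conjugate for the Poisson rate, so λ | data ~ Gamma(8+54, 4+7) = Gamma(62, 11).
Posterior mean = 62/11 = 62/11; prior mean = 8/4 = 2. Difference = 62/11 − 2 = 40/11.

40/11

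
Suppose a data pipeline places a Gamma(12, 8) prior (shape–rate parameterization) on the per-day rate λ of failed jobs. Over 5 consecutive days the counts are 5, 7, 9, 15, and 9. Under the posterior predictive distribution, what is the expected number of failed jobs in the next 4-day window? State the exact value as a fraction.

228/13

Total count: 5 + 7 + 9 + 15 + 9 = 45.
Total exposure: 5 days.
Posterior: α' = 12 + 45 = 57, β' = 8 + 5 = 13.
Predictive mean over a 4-day window = T·E[λ|data] = 4·57/13 = 228/13.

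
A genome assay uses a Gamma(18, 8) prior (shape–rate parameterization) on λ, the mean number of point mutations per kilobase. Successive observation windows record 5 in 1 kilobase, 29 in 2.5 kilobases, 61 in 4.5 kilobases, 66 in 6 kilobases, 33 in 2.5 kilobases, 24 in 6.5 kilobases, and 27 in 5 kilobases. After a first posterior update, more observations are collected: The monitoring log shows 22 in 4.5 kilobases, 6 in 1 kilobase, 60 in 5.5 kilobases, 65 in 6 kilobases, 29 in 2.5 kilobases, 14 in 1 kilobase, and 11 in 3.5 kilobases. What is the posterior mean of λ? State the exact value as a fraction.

47/6

Total count: 5 + 29 + 61 + 66 + 33 + 24 + 27 = 245.
Total exposure: 1 + 2.5 + 4.5 + 6 + 2.5 + 6.5 + 5 = 28 kilobases.
After the first batch: Gamma(18 + 245, 8 + 28) = Gamma(263, 36).
Total count: 22 + 6 + 60 + 65 + 29 + 14 + 11 = 207.
Total exposure: 4.5 + 1 + 5.5 + 6 + 2.5 + 1 + 3.5 = 24 kilobases.
After the second batch: Gamma(263 + 207, 36 + 24) = Gamma(470, 60).
Posterior mean = α'/β' = 470/60 = 47/6.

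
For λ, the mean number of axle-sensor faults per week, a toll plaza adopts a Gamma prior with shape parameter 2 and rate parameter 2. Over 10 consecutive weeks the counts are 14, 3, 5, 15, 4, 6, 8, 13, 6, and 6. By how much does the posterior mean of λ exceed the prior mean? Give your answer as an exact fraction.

35/6

Total count: 14 + 3 + 5 + 15 + 4 + 6 + 8 + 13 + 6 + 6 = 80.
Total exposure: 10 weeks.
The Gamma prior is conjugate for the Poisson rate, so λ | data ~ Gamma(2+80, 2+10) = Gamma(82, 12).
Posterior mean = 82/12 = 41/6; prior mean = 2/2 = 1. Difference = 41/6 − 1 = 35/6.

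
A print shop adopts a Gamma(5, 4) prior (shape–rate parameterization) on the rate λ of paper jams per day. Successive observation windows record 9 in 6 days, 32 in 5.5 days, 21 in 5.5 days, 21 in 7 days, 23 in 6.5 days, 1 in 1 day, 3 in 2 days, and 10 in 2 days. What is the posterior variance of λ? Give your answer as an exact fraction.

500/6241

Total count: 9 + 32 + 21 + 21 + 23 + 1 + 3 + 10 = 120.
Total exposure: 6 + 5.5 + 5.5 + 7 + 6.5 + 1 + 2 + 2 = 35.5 days.
Conjugate update: add total count to the shape and total exposure to the rate, giving Gamma(125, 79/2).
Posterior variance = α'/β'² = 125/(6241/4) = 500/6241.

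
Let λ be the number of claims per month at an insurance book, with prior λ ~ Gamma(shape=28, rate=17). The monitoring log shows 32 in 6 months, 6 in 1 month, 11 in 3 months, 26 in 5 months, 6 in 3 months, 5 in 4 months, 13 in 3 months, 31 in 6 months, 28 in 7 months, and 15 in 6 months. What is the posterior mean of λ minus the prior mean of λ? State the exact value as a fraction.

1709/1037

Total count: 32 + 6 + 11 + 26 + 6 + 5 + 13 + 31 + 28 + 15 = 173.
Total exposure: 6 + 1 + 3 + 5 + 3 + 4 + 3 + 6 + 7 + 6 = 44 months.
By Gamma–Poisson conjugacy, the posterior is Gamma(α + Σx, β + Σt) = Gamma(28 + 173, 17 + 44) = Gamma(201, 61).
Posterior mean = 201/61 = 201/61; prior mean = 28/17 = 28/17. Difference = 201/61 − 28/17 = 1709/1037.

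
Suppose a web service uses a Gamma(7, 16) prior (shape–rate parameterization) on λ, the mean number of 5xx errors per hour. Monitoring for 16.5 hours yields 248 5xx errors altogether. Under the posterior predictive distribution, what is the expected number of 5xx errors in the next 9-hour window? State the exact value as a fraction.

918/13

Total count 248 over total exposure 16.5 hours.
Gamma(α, β) with Poisson data over total exposure Σt gives posterior Gamma(α+Σx, β+Σt) = Gamma(255, 65/2).
Predictive mean over a 9-hour window = T·E[λ|data] = 9·255/(65/2) = 918/13.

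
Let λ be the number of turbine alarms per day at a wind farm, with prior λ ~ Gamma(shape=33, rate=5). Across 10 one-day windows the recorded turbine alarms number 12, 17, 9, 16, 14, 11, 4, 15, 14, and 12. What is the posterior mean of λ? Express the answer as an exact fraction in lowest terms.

157/15

Total count: 12 + 17 + 9 + 16 + 14 + 11 + 4 + 15 + 14 + 12 = 124.
Total exposure: 10 days.
Conjugate update: add total count to the shape and total exposure to the rate, giving Gamma(157, 15).
Posterior mean = α'/β' = 157/15.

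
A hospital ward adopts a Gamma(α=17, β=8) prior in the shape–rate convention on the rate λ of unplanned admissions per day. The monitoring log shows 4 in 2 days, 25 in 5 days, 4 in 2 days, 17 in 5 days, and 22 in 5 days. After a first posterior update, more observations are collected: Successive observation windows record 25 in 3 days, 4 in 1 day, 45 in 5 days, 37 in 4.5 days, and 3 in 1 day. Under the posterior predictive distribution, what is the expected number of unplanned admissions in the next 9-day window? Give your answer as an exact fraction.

Total count: 4 + 25 + 4 + 17 + 22 = 72.
Total exposure: 2 + 5 + 2 + 5 + 5 = 19 days.
After the first batch: Gamma(17 + 72, 8 + 19) = Gamma(89, 27).
Total count: 25 + 4 + 45 + 37 + 3 = 114.
Total exposure: 3 + 1 + 5 + 4.5 + 1 = 14.5 days.
After the second batch: Gamma(89 + 114, 27 + 14.5) = Gamma(203, 83/2).
Predictive mean over a 9-day window = T·E[λ|data] = 9·203/(83/2) = 3654/83.

3654/83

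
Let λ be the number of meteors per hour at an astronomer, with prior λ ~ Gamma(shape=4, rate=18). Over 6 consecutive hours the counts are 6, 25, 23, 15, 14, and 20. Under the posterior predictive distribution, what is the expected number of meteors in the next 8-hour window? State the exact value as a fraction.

107/3

Total count: 6 + 25 + 23 + 15 + 14 + 20 = 103.
Total exposure: 6 hours.
The Gamma prior is conjugate for the Poisson rate, so λ | data ~ Gamma(4+103, 18+6) = Gamma(107, 24).
Predictive mean over an 8-hour window = T·E[λ|data] = 8·107/24 = 107/3.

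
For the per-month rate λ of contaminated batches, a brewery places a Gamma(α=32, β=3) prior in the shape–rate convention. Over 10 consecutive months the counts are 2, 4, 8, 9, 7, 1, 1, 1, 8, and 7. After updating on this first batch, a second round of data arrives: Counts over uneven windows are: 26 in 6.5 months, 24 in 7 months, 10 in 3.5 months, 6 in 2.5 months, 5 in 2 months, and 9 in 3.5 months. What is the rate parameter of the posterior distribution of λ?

38

Total count: 2 + 4 + 8 + 9 + 7 + 1 + 1 + 1 + 8 + 7 = 48.
Total exposure: 10 months.
After the first batch: Gamma(32 + 48, 3 + 10) = Gamma(80, 13).
Total count: 26 + 24 + 10 + 6 + 5 + 9 = 80.
Total exposure: 6.5 + 7 + 3.5 + 2.5 + 2 + 3.5 = 25 months.
After the second batch: Gamma(80 + 80, 13 + 25) = Gamma(160, 38).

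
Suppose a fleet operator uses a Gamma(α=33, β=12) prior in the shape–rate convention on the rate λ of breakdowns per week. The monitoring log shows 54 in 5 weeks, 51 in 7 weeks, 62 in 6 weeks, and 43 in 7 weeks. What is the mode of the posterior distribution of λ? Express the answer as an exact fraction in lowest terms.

Total count: 54 + 51 + 62 + 43 = 210.
Total exposure: 5 + 7 + 6 + 7 = 25 weeks.
By Gamma–Poisson conjugacy, the posterior is Gamma(α + Σx, β + Σt) = Gamma(33 + 210, 12 + 25) = Gamma(243, 37).
Posterior mode = (α'−1)/β' = 242/37.

242/37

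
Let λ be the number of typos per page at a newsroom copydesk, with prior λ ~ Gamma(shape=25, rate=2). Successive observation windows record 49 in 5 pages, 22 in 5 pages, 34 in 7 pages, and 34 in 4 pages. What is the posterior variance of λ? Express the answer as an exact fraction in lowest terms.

Total count: 49 + 22 + 34 + 34 = 139.
Total exposure: 5 + 5 + 7 + 4 = 21 pages.
Posterior: α' = 25 + 139 = 164, β' = 2 + 21 = 23.
Posterior variance = α'/β'² = 164/529.

164/529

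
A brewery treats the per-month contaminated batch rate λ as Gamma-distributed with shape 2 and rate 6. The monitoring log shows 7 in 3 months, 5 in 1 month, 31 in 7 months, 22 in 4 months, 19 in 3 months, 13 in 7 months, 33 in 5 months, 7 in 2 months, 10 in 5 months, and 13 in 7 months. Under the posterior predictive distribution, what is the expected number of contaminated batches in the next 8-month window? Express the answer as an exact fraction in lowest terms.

648/25

Total count: 7 + 5 + 31 + 22 + 19 + 13 + 33 + 7 + 10 + 13 = 160.
Total exposure: 3 + 1 + 7 + 4 + 3 + 7 + 5 + 2 + 5 + 7 = 44 months.
Conjugate update: add total count to the shape and total exposure to the rate, giving Gamma(162, 50).
Predictive mean over an 8-month window = T·E[λ|data] = 8·162/50 = 648/25.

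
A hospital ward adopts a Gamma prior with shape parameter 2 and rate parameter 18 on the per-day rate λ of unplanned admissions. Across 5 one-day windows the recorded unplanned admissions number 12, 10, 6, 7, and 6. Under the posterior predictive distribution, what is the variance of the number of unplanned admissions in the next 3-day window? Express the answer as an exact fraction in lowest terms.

3354/529

Total count: 12 + 10 + 6 + 7 + 6 = 41.
Total exposure: 5 days.
By Gamma–Poisson conjugacy, the posterior is Gamma(α + Σx, β + Σt) = Gamma(2 + 41, 18 + 5) = Gamma(43, 23).
The posterior predictive for a window of length T is Negative Binomial with variance T·α'·(β'+T)/β'² = 3·43·26/529 = 3354/529.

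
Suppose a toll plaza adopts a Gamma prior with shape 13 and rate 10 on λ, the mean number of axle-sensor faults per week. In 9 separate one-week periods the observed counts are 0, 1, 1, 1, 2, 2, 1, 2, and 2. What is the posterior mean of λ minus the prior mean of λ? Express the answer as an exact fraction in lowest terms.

Total count: 0 + 1 + 1 + 1 + 2 + 2 + 1 + 2 + 2 = 12.
Total exposure: 9 weeks.
By Gamma–Poisson conjugacy, the posterior is Gamma(α + Σx, β + Σt) = Gamma(13 + 12, 10 + 9) = Gamma(25, 19).
Posterior mean = 25/19 = 25/19; prior mean = 13/10 = 13/10. Difference = 25/19 − 13/10 = 3/190.

3/190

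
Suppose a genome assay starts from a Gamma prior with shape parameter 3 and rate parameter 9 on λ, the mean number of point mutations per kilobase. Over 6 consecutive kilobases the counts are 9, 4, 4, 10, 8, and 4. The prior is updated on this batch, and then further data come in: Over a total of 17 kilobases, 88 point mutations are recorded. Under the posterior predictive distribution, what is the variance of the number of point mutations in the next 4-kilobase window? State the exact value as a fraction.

585/32

Total count: 9 + 4 + 4 + 10 + 8 + 4 = 39.
Total exposure: 6 kilobases.
After the first batch: Gamma(3 + 39, 9 + 6) = Gamma(42, 15).
Total count 88 over total exposure 17 kilobases.
After the second batch: Gamma(42 + 88, 15 + 17) = Gamma(130, 32).
The posterior predictive for a window of length T is Negative Binomial with variance T·α'·(β'+T)/β'² = 4·130·36/1024 = 585/32.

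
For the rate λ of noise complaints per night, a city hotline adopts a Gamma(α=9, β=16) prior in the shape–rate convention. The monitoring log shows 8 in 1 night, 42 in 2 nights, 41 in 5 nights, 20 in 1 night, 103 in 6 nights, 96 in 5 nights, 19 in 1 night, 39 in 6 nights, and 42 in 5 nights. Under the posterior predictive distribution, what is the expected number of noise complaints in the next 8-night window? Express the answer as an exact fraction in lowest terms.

419/6

Total count: 8 + 42 + 41 + 20 + 103 + 96 + 19 + 39 + 42 = 410.
Total exposure: 1 + 2 + 5 + 1 + 6 + 5 + 1 + 6 + 5 = 32 nights.
Posterior: α' = 9 + 410 = 419, β' = 16 + 32 = 48.
Predictive mean over an 8-night window = T·E[λ|data] = 8·419/48 = 419/6.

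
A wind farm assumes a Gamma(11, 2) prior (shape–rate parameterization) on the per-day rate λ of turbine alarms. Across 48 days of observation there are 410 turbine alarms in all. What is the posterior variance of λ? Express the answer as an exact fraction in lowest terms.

421/2500

Total count 410 over total exposure 48 days.
Conjugate update: add total count to the shape and total exposure to the rate, giving Gamma(421, 50).
Posterior variance = α'/β'² = 421/2500.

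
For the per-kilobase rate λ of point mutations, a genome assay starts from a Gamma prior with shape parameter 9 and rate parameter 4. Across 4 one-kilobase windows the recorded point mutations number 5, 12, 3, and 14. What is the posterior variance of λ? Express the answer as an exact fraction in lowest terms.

43/64

Total count: 5 + 12 + 3 + 14 = 34.
Total exposure: 4 kilobases.
Gamma(α, β) with Poisson data over total exposure Σt gives posterior Gamma(α+Σx, β+Σt) = Gamma(43, 8).
Posterior variance = α'/β'² = 43/64.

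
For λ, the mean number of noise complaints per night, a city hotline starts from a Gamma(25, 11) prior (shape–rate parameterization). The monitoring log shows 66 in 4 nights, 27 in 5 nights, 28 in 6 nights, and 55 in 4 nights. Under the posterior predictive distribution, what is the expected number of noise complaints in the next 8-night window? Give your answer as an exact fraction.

268/5

Total count: 66 + 27 + 28 + 55 = 176.
Total exposure: 4 + 5 + 6 + 4 = 19 nights.
Conjugate update: add total count to the shape and total exposure to the rate, giving Gamma(201, 30).
Predictive mean over an 8-night window = T·E[λ|data] = 8·201/30 = 268/5.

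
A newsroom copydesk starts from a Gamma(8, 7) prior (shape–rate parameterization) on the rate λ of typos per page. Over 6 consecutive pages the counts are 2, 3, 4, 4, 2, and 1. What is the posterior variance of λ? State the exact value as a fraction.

24/169

Total count: 2 + 3 + 4 + 4 + 2 + 1 = 16.
Total exposure: 6 pages.
Conjugate update: add total count to the shape and total exposure to the rate, giving Gamma(24, 13).
Posterior variance = α'/β'² = 24/169.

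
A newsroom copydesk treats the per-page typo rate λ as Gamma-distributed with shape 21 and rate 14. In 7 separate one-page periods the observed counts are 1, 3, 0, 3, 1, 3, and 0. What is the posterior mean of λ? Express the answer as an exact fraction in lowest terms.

32/21

Total count: 1 + 3 + 0 + 3 + 1 + 3 + 0 = 11.
Total exposure: 7 pages.
By Gamma–Poisson conjugacy, the posterior is Gamma(α + Σx, β + Σt) = Gamma(21 + 11, 14 + 7) = Gamma(32, 21).
Posterior mean = α'/β' = 32/21.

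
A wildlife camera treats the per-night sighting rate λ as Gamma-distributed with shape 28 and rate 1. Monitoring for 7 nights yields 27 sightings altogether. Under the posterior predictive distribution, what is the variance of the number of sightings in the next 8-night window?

110

Total count 27 over total exposure 7 nights.
Gamma(α, β) with Poisson data over total exposure Σt gives posterior Gamma(α+Σx, β+Σt) = Gamma(55, 8).
The posterior predictive for a window of length T is Negative Binomial with variance T·α'·(β'+T)/β'² = 8·55·16/64 = 110.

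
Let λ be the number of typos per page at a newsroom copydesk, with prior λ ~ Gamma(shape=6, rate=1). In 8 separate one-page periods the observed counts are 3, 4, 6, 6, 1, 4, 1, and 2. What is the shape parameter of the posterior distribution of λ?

Total count: 3 + 4 + 6 + 6 + 1 + 4 + 1 + 2 = 27.
Total exposure: 8 pages.
The Gamma prior is conjugate for the Poisson rate, so λ | data ~ Gamma(6+27, 1+8) = Gamma(33, 9).

33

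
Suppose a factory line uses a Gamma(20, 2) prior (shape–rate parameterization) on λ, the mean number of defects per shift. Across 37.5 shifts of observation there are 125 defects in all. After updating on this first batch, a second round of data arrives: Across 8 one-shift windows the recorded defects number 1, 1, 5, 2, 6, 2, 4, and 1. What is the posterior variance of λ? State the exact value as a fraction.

Total count 125 over total exposure 37.5 shifts.
After the first batch: Gamma(20 + 125, 2 + 37.5) = Gamma(145, 79/2).
Total count: 1 + 1 + 5 + 2 + 6 + 2 + 4 + 1 = 22.
Total exposure: 8 shifts.
After the second batch: Gamma(145 + 22, 79/2 + 8) = Gamma(167, 95/2).
Posterior variance = α'/β'² = 167/(9025/4) = 668/9025.

668/9025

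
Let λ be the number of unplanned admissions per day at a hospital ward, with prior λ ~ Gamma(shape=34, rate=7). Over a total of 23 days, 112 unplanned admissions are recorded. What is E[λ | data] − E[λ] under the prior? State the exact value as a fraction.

1/105

Total count 112 over total exposure 23 days.
The Gamma prior is conjugate for the Poisson rate, so λ | data ~ Gamma(34+112, 7+23) = Gamma(146, 30).
Posterior mean = 146/30 = 73/15; prior mean = 34/7 = 34/7. Difference = 73/15 − 34/7 = 1/105.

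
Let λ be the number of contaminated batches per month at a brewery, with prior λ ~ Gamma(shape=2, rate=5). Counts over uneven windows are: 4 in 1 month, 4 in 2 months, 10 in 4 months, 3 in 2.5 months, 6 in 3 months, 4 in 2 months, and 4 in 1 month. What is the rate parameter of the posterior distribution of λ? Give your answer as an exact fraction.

Total count: 4 + 4 + 10 + 3 + 6 + 4 + 4 = 35.
Total exposure: 1 + 2 + 4 + 2.5 + 3 + 2 + 1 = 15.5 months.
Posterior: α' = 2 + 35 = 37, β' = 5 + 15.5 = 41/2.

41/2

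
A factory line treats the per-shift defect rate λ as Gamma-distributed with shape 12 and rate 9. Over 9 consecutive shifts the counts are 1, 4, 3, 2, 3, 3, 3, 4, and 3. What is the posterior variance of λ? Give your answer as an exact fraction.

19/162

Total count: 1 + 4 + 3 + 2 + 3 + 3 + 3 + 4 + 3 = 26.
Total exposure: 9 shifts.
Conjugate update: add total count to the shape and total exposure to the rate, giving Gamma(38, 18).
Posterior variance = α'/β'² = 38/324 = 19/162.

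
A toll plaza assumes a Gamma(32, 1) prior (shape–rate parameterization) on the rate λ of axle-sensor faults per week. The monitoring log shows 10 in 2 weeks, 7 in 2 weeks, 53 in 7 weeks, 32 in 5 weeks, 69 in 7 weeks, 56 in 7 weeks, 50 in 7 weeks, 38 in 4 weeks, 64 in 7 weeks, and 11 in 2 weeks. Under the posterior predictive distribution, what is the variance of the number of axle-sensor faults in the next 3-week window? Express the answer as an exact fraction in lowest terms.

Total count: 10 + 7 + 53 + 32 + 69 + 56 + 50 + 38 + 64 + 11 = 390.
Total exposure: 2 + 2 + 7 + 5 + 7 + 7 + 7 + 4 + 7 + 2 = 50 weeks.
Posterior: α' = 32 + 390 = 422, β' = 1 + 50 = 51.
The posterior predictive for a window of length T is Negative Binomial with variance T·α'·(β'+T)/β'² = 3·422·54/2601 = 7596/289.

7596/289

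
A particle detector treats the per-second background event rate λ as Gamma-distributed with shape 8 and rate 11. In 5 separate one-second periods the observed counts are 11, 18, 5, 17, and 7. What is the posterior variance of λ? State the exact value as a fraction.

Total count: 11 + 18 + 5 + 17 + 7 = 58.
Total exposure: 5 seconds.
Conjugate update: add total count to the shape and total exposure to the rate, giving Gamma(66, 16).
Posterior variance = α'/β'² = 66/256 = 33/128.

33/128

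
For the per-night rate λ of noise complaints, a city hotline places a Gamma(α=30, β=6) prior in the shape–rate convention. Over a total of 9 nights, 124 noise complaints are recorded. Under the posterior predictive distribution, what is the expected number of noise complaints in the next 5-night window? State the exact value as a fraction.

Total count 124 over total exposure 9 nights.
Conjugate update: add total count to the shape and total exposure to the rate, giving Gamma(154, 15).
Predictive mean over a 5-night window = T·E[λ|data] = 5·154/15 = 154/3.

154/3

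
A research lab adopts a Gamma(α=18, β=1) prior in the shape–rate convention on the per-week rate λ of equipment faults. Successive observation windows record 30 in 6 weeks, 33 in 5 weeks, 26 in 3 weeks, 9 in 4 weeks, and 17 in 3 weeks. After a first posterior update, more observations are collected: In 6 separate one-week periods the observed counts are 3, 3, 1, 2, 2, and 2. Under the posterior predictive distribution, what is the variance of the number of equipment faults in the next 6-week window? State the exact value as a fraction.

Total count: 30 + 33 + 26 + 9 + 17 = 115.
Total exposure: 6 + 5 + 3 + 4 + 3 = 21 weeks.
After the first batch: Gamma(18 + 115, 1 + 21) = Gamma(133, 22).
Total count: 3 + 3 + 1 + 2 + 2 + 2 = 13.
Total exposure: 6 weeks.
After the second batch: Gamma(133 + 13, 22 + 6) = Gamma(146, 28).
The posterior predictive for a window of length T is Negative Binomial with variance T·α'·(β'+T)/β'² = 6·146·34/784 = 3723/98.

3723/98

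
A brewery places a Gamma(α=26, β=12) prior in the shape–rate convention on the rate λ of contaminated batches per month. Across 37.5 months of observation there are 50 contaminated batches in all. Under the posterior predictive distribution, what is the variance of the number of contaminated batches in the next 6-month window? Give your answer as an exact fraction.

11248/1089

Total count 50 over total exposure 37.5 months.
Posterior: α' = 26 + 50 = 76, β' = 12 + 37.5 = 99/2.
The posterior predictive for a window of length T is Negative Binomial with variance T·α'·(β'+T)/β'² = 6·76·(111/2)/(9801/4) = 11248/1089.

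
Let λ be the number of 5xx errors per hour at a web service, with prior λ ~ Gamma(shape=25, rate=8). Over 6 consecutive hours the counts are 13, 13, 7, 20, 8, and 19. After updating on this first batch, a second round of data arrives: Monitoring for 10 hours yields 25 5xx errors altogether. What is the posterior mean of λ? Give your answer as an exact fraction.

Total count: 13 + 13 + 7 + 20 + 8 + 19 = 80.
Total exposure: 6 hours.
After the first batch: Gamma(25 + 80, 8 + 6) = Gamma(105, 14).
Total count 25 over total exposure 10 hours.
After the second batch: Gamma(105 + 25, 14 + 10) = Gamma(130, 24).
Posterior mean = α'/β' = 130/24 = 65/12.

65/12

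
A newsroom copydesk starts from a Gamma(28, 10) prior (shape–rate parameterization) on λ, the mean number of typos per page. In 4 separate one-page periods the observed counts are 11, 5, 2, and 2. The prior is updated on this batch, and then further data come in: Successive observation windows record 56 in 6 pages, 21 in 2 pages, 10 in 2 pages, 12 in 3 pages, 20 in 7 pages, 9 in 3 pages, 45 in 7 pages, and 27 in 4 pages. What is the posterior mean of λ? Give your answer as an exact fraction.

Total count: 11 + 5 + 2 + 2 = 20.
Total exposure: 4 pages.
After the first batch: Gamma(28 + 20, 10 + 4) = Gamma(48, 14).
Total count: 56 + 21 + 10 + 12 + 20 + 9 + 45 + 27 = 200.
Total exposure: 6 + 2 + 2 + 3 + 7 + 3 + 7 + 4 = 34 pages.
After the second batch: Gamma(48 + 200, 14 + 34) = Gamma(248, 48).
Posterior mean = α'/β' = 248/48 = 31/6.

31/6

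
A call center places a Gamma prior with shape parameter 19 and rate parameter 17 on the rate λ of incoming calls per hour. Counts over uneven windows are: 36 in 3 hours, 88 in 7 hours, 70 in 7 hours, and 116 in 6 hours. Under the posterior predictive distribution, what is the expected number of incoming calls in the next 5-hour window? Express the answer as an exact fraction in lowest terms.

Total count: 36 + 88 + 70 + 116 = 310.
Total exposure: 3 + 7 + 7 + 6 = 23 hours.
Conjugate update: add total count to the shape and total exposure to the rate, giving Gamma(329, 40).
Predictive mean over a 5-hour window = T·E[λ|data] = 5·329/40 = 329/8.

329/8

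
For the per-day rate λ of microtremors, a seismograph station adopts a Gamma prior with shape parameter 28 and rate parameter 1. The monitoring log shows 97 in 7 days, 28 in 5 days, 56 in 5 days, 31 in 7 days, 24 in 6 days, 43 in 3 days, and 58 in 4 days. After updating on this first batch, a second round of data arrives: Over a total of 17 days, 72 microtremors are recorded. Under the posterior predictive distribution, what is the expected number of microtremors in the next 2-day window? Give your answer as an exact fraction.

Total count: 97 + 28 + 56 + 31 + 24 + 43 + 58 = 337.
Total exposure: 7 + 5 + 5 + 7 + 6 + 3 + 4 = 37 days.
After the first batch: Gamma(28 + 337, 1 + 37) = Gamma(365, 38).
Total count 72 over total exposure 17 days.
After the second batch: Gamma(365 + 72, 38 + 17) = Gamma(437, 55).
Predictive mean over a 2-day window = T·E[λ|data] = 2·437/55 = 874/55.

874/55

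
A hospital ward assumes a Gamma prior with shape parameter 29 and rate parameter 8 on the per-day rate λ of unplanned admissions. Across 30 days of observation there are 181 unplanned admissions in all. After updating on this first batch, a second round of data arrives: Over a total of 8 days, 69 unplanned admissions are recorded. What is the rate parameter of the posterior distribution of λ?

Total count 181 over total exposure 30 days.
After the first batch: Gamma(29 + 181, 8 + 30) = Gamma(210, 38).
Total count 69 over total exposure 8 days.
After the second batch: Gamma(210 + 69, 38 + 8) = Gamma(279, 46).

46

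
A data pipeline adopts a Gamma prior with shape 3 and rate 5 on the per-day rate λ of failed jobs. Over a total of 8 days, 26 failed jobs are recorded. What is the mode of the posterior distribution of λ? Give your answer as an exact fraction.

Total count 26 over total exposure 8 days.
Posterior: α' = 3 + 26 = 29, β' = 5 + 8 = 13.
Posterior mode = (α'−1)/β' = 28/13.

28/13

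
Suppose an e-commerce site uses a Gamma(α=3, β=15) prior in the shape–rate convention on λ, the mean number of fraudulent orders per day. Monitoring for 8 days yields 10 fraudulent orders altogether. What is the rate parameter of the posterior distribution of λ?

23

Total count 10 over total exposure 8 days.
Conjugate update: add total count to the shape and total exposure to the rate, giving Gamma(13, 23).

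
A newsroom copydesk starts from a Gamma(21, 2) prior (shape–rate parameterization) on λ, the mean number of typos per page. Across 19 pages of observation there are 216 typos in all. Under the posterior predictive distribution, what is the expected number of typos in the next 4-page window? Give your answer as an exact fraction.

Total count 216 over total exposure 19 pages.
Gamma(α, β) with Poisson data over total exposure Σt gives posterior Gamma(α+Σx, β+Σt) = Gamma(237, 21).
Predictive mean over a 4-page window = T·E[λ|data] = 4·237/21 = 316/7.

316/7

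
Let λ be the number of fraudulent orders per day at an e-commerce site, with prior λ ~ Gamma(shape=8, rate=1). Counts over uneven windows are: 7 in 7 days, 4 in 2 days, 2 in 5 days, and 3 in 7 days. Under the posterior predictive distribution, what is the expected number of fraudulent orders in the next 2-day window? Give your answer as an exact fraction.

24/11

Total count: 7 + 4 + 2 + 3 = 16.
Total exposure: 7 + 2 + 5 + 7 = 21 days.
Gamma(α, β) with Poisson data over total exposure Σt gives posterior Gamma(α+Σx, β+Σt) = Gamma(24, 22).
Predictive mean over a 2-day window = T·E[λ|data] = 2·24/22 = 24/11.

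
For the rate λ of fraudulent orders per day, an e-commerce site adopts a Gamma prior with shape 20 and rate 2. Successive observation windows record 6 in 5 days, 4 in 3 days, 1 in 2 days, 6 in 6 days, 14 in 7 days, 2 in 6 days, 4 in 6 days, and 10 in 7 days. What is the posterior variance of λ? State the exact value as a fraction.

67/1936

Total count: 6 + 4 + 1 + 6 + 14 + 2 + 4 + 10 = 47.
Total exposure: 5 + 3 + 2 + 6 + 7 + 6 + 6 + 7 = 42 days.
By Gamma–Poisson conjugacy, the posterior is Gamma(α + Σx, β + Σt) = Gamma(20 + 47, 2 + 42) = Gamma(67, 44).
Posterior variance = α'/β'² = 67/1936.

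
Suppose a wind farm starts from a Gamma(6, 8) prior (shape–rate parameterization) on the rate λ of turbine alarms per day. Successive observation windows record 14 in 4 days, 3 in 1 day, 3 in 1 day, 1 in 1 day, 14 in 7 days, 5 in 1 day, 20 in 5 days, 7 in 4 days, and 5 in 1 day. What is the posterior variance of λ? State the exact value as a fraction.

Total count: 14 + 3 + 3 + 1 + 14 + 5 + 20 + 7 + 5 = 72.
Total exposure: 4 + 1 + 1 + 1 + 7 + 1 + 5 + 4 + 1 = 25 days.
Conjugate update: add total count to the shape and total exposure to the rate, giving Gamma(78, 33).
Posterior variance = α'/β'² = 78/1089 = 26/363.

26/363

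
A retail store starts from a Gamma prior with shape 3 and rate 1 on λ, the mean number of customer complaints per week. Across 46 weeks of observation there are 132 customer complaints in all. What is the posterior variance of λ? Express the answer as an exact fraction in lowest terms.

135/2209

Total count 132 over total exposure 46 weeks.
Conjugate update: add total count to the shape and total exposure to the rate, giving Gamma(135, 47).
Posterior variance = α'/β'² = 135/2209.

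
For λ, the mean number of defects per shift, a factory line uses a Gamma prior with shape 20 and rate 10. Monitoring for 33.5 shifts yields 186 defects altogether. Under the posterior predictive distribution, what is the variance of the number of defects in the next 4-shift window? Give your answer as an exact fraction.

156560/7569

Total count 186 over total exposure 33.5 shifts.
Gamma(α, β) with Poisson data over total exposure Σt gives posterior Gamma(α+Σx, β+Σt) = Gamma(206, 87/2).
The posterior predictive for a window of length T is Negative Binomial with variance T·α'·(β'+T)/β'² = 4·206·(95/2)/(7569/4) = 156560/7569.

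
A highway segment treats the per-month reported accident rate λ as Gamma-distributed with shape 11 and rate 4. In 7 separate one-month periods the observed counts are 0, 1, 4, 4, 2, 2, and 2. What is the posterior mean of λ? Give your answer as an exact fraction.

Total count: 0 + 1 + 4 + 4 + 2 + 2 + 2 = 15.
Total exposure: 7 months.
Conjugate update: add total count to the shape and total exposure to the rate, giving Gamma(26, 11).
Posterior mean = α'/β' = 26/11.

26/11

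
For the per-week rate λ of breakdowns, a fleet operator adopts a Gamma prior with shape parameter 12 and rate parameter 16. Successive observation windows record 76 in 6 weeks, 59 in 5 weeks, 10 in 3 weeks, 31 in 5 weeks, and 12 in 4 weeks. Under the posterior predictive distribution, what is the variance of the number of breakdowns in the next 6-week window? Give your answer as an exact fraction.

6000/169

Total count: 76 + 59 + 10 + 31 + 12 = 188.
Total exposure: 6 + 5 + 3 + 5 + 4 = 23 weeks.
Conjugate update: add total count to the shape and total exposure to the rate, giving Gamma(200, 39).
The posterior predictive for a window of length T is Negative Binomial with variance T·α'·(β'+T)/β'² = 6·200·45/1521 = 6000/169.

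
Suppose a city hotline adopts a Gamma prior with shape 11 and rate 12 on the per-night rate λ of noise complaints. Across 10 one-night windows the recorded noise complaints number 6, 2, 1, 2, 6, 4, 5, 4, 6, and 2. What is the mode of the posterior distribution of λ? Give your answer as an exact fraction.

Total count: 6 + 2 + 1 + 2 + 6 + 4 + 5 + 4 + 6 + 2 = 38.
Total exposure: 10 nights.
Posterior: α' = 11 + 38 = 49, β' = 12 + 10 = 22.
Posterior mode = (α'−1)/β' = 48/22 = 24/11.

24/11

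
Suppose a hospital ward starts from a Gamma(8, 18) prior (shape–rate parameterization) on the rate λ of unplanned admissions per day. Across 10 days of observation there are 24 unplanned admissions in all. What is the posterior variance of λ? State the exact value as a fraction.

2/49

Total count 24 over total exposure 10 days.
Posterior: α' = 8 + 24 = 32, β' = 18 + 10 = 28.
Posterior variance = α'/β'² = 32/784 = 2/49.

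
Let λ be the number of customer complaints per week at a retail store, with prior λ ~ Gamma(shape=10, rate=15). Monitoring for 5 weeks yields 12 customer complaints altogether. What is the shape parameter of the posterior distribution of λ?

22

Total count 12 over total exposure 5 weeks.
Conjugate update: add total count to the shape and total exposure to the rate, giving Gamma(22, 20).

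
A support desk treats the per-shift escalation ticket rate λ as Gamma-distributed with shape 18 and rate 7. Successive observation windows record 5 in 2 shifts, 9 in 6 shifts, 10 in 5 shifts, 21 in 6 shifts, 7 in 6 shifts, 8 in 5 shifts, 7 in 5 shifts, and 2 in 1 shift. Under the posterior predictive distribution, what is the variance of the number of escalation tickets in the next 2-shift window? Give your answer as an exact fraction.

Total count: 5 + 9 + 10 + 21 + 7 + 8 + 7 + 2 = 69.
Total exposure: 2 + 6 + 5 + 6 + 6 + 5 + 5 + 1 = 36 shifts.
Posterior: α' = 18 + 69 = 87, β' = 7 + 36 = 43.
The posterior predictive for a window of length T is Negative Binomial with variance T·α'·(β'+T)/β'² = 2·87·45/1849 = 7830/1849.

7830/1849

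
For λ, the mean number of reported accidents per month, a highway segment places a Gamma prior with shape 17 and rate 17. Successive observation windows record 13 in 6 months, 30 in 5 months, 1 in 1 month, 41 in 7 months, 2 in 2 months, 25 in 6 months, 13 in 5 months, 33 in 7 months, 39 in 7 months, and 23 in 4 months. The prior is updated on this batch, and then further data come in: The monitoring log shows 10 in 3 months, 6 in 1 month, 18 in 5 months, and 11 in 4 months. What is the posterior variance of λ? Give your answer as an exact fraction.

141/3200

Total count: 13 + 30 + 1 + 41 + 2 + 25 + 13 + 33 + 39 + 23 = 220.
Total exposure: 6 + 5 + 1 + 7 + 2 + 6 + 5 + 7 + 7 + 4 = 50 months.
After the first batch: Gamma(17 + 220, 17 + 50) = Gamma(237, 67).
Total count: 10 + 6 + 18 + 11 = 45.
Total exposure: 3 + 1 + 5 + 4 = 13 months.
After the second batch: Gamma(237 + 45, 67 + 13) = Gamma(282, 80).
Posterior variance = α'/β'² = 282/6400 = 141/3200.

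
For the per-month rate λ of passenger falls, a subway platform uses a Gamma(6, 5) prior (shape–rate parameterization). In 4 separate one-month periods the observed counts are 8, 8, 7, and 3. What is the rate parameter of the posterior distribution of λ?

Total count: 8 + 8 + 7 + 3 = 26.
Total exposure: 4 months.
Posterior: α' = 6 + 26 = 32, β' = 5 + 4 = 9.

9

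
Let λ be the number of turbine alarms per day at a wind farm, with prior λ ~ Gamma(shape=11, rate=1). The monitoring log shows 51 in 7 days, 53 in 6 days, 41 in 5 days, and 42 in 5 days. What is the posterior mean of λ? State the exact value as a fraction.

Total count: 51 + 53 + 41 + 42 = 187.
Total exposure: 7 + 6 + 5 + 5 = 23 days.
By Gamma–Poisson conjugacy, the posterior is Gamma(α + Σx, β + Σt) = Gamma(11 + 187, 1 + 23) = Gamma(198, 24).
Posterior mean = α'/β' = 198/24 = 33/4.

33/4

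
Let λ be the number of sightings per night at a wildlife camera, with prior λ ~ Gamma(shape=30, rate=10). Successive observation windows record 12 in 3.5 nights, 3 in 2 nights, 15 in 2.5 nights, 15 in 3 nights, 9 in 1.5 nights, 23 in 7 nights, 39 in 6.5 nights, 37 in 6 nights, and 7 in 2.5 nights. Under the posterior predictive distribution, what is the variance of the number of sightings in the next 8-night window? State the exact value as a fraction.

319200/7921

Total count: 12 + 3 + 15 + 15 + 9 + 23 + 39 + 37 + 7 = 160.
Total exposure: 3.5 + 2 + 2.5 + 3 + 1.5 + 7 + 6.5 + 6 + 2.5 = 34.5 nights.
Posterior: α' = 30 + 160 = 190, β' = 10 + 34.5 = 89/2.
The posterior predictive for a window of length T is Negative Binomial with variance T·α'·(β'+T)/β'² = 8·190·(105/2)/(7921/4) = 319200/7921.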